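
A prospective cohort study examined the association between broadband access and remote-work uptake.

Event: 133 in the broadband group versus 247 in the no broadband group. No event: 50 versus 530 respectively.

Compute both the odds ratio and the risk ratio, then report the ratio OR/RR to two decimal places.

From the description: a = 133, b = 50, c = 247, d = 530.
OR = (133·530)/(50·247) = 70490/12350 = 5.70769
Risk in exposed = 133/183 = 0.72678; risk in unexposed = 247/777 = 0.31789; RR = 2.28625
OR/RR = 5.70769 / 2.28625 = 2.49653
The outcome is not rare, so the OR lies further from 1 than the RR.

2.50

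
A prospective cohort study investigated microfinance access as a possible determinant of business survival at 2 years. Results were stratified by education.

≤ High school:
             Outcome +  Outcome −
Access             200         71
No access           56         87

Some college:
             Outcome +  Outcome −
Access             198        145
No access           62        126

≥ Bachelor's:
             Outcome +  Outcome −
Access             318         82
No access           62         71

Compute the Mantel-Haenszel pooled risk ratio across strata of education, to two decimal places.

RR_MH = Σ(aᵢ·n₀ᵢ/nᵢ) / Σ(cᵢ·n₁ᵢ/nᵢ), with n₁ᵢ = aᵢ+bᵢ (exposed), n₀ᵢ = cᵢ+dᵢ (unexposed), nᵢ = n₁ᵢ+n₀ᵢ.
Stratum 1 (≤ High school): n₁ = 271, n₀ = 143, n = 414; a·n₀/n = 200·143/414 = 69.0821; c·n₁/n = 56·271/414 = 36.6570
Stratum 2 (Some college): n₁ = 343, n₀ = 188, n = 531; a·n₀/n = 198·188/531 = 70.1017; c·n₁/n = 62·343/531 = 40.0490
Stratum 3 (≥ Bachelor's): n₁ = 400, n₀ = 133, n = 533; a·n₀/n = 318·133/533 = 79.3508; c·n₁/n = 62·400/533 = 46.5291
RR_MH = (69.0821 + 70.1017 + 79.3508) / (36.6570 + 40.0490 + 46.5291) = 218.5347 / 123.2350 = 1.77332

1.77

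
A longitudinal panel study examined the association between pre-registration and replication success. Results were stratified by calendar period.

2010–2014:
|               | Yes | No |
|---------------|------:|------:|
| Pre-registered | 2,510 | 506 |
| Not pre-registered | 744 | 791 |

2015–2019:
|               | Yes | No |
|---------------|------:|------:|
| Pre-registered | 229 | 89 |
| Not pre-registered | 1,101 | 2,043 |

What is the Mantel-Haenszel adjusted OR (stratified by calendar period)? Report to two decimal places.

OR_MH = Σ(aᵢdᵢ/nᵢ) / Σ(bᵢcᵢ/nᵢ), where nᵢ is the stratum total.
Stratum 1 (2010–2014): n = 4551; a·d/n = 2510·791/4551 = 436.2580; b·c/n = 506·744/4551 = 82.7212
Stratum 2 (2015–2019): n = 3462; a·d/n = 229·2043/3462 = 135.1378; b·c/n = 89·1101/3462 = 28.3042
OR_MH = (436.2580 + 135.1378) / (82.7212 + 28.3042) = 571.3957 / 111.0253 = 5.14654

5.15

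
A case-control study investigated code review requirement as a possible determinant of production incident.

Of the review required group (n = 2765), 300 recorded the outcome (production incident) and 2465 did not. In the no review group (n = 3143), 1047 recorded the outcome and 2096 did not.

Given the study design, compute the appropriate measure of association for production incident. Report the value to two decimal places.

From the description: a = 300, b = 2465, c = 1047, d = 2096.
This is a case-control study: participants were sampled on outcome status, so risks in the source population cannot be estimated directly — relative risk is not valid here. The odds ratio is the appropriate measure.
OR = (a·d)/(b·c) = (300 × 2096) / (2465 × 1047) = 628800 / 2580855 = 0.24364

0.24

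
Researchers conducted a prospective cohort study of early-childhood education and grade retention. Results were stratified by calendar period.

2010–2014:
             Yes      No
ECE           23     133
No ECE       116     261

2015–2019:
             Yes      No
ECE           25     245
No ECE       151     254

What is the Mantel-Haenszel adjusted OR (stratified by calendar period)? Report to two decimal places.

OR_MH = Σ(aᵢdᵢ/nᵢ) / Σ(bᵢcᵢ/nᵢ), where nᵢ is the stratum total.
Stratum 1 (2010–2014): n = 533; a·d/n = 23·261/533 = 11.2627; b·c/n = 133·116/533 = 28.9456
Stratum 2 (2015–2019): n = 675; a·d/n = 25·254/675 = 9.4074; b·c/n = 245·151/675 = 54.8074
OR_MH = (11.2627 + 9.4074) / (28.9456 + 54.8074) = 20.6701 / 83.7530 = 0.24680

0.25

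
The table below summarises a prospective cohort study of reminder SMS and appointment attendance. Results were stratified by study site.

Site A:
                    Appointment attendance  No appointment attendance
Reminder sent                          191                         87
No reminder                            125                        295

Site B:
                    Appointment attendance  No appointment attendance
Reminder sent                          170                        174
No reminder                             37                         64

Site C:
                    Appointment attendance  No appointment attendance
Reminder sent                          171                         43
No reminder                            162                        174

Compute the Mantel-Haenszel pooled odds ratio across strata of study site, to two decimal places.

OR_MH = Σ(aᵢdᵢ/nᵢ) / Σ(bᵢcᵢ/nᵢ), where nᵢ is the stratum total.
Stratum 1 (Site A): n = 698; a·d/n = 191·295/698 = 80.7235; b·c/n = 87·125/698 = 15.5802
Stratum 2 (Site B): n = 445; a·d/n = 170·64/445 = 24.4494; b·c/n = 174·37/445 = 14.4674
Stratum 3 (Site C): n = 550; a·d/n = 171·174/550 = 54.0982; b·c/n = 43·162/550 = 12.6655
OR_MH = (80.7235 + 24.4494 + 54.0982) / (15.5802 + 14.4674 + 12.6655) = 159.2711 / 42.7131 = 3.72886

3.73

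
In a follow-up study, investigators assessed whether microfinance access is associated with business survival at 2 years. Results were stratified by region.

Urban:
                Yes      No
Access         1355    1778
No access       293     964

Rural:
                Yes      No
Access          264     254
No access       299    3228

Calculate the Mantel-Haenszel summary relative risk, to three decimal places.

2.499

RR_MH = Σ(aᵢ·n₀ᵢ/nᵢ) / Σ(cᵢ·n₁ᵢ/nᵢ), with n₁ᵢ = aᵢ+bᵢ (exposed), n₀ᵢ = cᵢ+dᵢ (unexposed), nᵢ = n₁ᵢ+n₀ᵢ.
Stratum 1 (Urban): n₁ = 3133, n₀ = 1257, n = 4390; a·n₀/n = 1355·1257/4390 = 387.9806; c·n₁/n = 293·3133/4390 = 209.1046
Stratum 2 (Rural): n₁ = 518, n₀ = 3527, n = 4045; a·n₀/n = 264·3527/4045 = 230.1923; c·n₁/n = 299·518/4045 = 38.2897
RR_MH = (387.9806 + 230.1923) / (209.1046 + 38.2897) = 618.1730 / 247.3943 = 2.49874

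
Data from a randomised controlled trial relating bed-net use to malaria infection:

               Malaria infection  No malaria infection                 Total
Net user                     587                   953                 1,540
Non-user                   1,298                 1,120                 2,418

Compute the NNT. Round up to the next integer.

7

Risk in treated group = 587/1540 = 0.38117; risk in control = 1298/2418 = 0.53681.
Absolute risk reduction = 0.53681 − 0.38117 = 0.15564
NNT = 1 / ARR = 1 / 0.15564 = 6.425 → round up → 7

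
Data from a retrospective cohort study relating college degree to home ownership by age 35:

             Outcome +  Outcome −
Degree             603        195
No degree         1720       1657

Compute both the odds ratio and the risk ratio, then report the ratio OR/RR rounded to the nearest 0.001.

2.008

Cells: a = 603, b = 195, c = 1720, d = 1657.
OR = (603·1657)/(195·1720) = 999171/335400 = 2.97904
Risk in exposed = 603/798 = 0.75564; risk in unexposed = 1720/3377 = 0.50933; RR = 1.48360
OR/RR = 2.97904 / 1.48360 = 2.00798
The outcome is not rare, so the OR lies further from 1 than the RR.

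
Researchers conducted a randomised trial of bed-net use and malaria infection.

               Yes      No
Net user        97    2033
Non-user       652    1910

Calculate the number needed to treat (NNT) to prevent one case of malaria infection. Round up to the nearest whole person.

Risk in treated group = 97/2130 = 0.04554; risk in control = 652/2562 = 0.25449.
Absolute risk reduction = 0.25449 − 0.04554 = 0.20895
NNT = 1 / ARR = 1 / 0.20895 = 4.786 → round up → 5

5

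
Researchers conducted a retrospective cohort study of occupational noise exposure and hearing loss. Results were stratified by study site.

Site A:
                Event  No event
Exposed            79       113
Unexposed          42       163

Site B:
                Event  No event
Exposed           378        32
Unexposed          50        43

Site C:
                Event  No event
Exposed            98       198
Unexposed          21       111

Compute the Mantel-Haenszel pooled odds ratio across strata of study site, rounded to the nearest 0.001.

OR_MH = Σ(aᵢdᵢ/nᵢ) / Σ(bᵢcᵢ/nᵢ), where nᵢ is the stratum total.
Stratum 1 (Site A): n = 397; a·d/n = 79·163/397 = 32.4358; b·c/n = 113·42/397 = 11.9547
Stratum 2 (Site B): n = 503; a·d/n = 378·43/503 = 32.3141; b·c/n = 32·50/503 = 3.1809
Stratum 3 (Site C): n = 428; a·d/n = 98·111/428 = 25.4159; b·c/n = 198·21/428 = 9.7150
OR_MH = (32.4358 + 32.3141 + 25.4159) / (11.9547 + 3.1809 + 9.7150) = 90.1658 / 24.8505 = 3.62832

3.628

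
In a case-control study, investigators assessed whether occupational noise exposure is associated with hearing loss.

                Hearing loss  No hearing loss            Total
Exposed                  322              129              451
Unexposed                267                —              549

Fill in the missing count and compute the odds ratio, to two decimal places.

The missing cell is in the unexposed row: 549 − 267 = 282.
So a = 322, b = 129, c = 267, d = 282.
OR = (a·d)/(b·c) = (322 × 282) / (129 × 267) = 90804 / 34443 = 2.63636

2.64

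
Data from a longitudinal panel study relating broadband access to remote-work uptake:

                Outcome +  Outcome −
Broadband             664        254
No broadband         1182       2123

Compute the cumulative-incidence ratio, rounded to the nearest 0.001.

Cells: a = 664, b = 254, c = 1182, d = 2123.
Risk in exposed = 664/918 = 0.72331; risk in unexposed = 1182/3305 = 0.35764.
RR = 0.72331 / 0.35764 = 2.02246
The risk among the exposed is 2.02 times that among the unexposed.

2.022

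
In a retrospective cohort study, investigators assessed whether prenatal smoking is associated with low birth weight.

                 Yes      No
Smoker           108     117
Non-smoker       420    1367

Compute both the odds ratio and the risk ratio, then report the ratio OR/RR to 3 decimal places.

1.471

Cells: a = 108, b = 117, c = 420, d = 1367.
OR = (108·1367)/(117·420) = 147636/49140 = 3.00440
Risk in exposed = 108/225 = 0.48000; risk in unexposed = 420/1787 = 0.23503; RR = 2.04229
OR/RR = 3.00440 / 2.04229 = 1.47109
The outcome is not rare, so the OR lies further from 1 than the RR.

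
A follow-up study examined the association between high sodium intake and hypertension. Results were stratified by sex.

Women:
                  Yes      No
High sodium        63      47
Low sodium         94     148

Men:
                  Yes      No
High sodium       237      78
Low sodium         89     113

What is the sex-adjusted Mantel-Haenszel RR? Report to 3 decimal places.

1.626

RR_MH = Σ(aᵢ·n₀ᵢ/nᵢ) / Σ(cᵢ·n₁ᵢ/nᵢ), with n₁ᵢ = aᵢ+bᵢ (exposed), n₀ᵢ = cᵢ+dᵢ (unexposed), nᵢ = n₁ᵢ+n₀ᵢ.
Stratum 1 (Women): n₁ = 110, n₀ = 242, n = 352; a·n₀/n = 63·242/352 = 43.3125; c·n₁/n = 94·110/352 = 29.3750
Stratum 2 (Men): n₁ = 315, n₀ = 202, n = 517; a·n₀/n = 237·202/517 = 92.5996; c·n₁/n = 89·315/517 = 54.2263
RR_MH = (43.3125 + 92.5996) / (29.3750 + 54.2263) = 135.9121 / 83.6013 = 1.62572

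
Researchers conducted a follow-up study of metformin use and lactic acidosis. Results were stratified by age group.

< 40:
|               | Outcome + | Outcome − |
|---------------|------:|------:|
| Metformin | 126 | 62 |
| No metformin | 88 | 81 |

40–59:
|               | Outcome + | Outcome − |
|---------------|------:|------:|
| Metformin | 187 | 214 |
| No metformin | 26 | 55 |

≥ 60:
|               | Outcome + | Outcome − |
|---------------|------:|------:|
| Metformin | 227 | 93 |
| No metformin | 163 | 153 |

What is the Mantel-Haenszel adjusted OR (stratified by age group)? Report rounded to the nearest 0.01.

OR_MH = Σ(aᵢdᵢ/nᵢ) / Σ(bᵢcᵢ/nᵢ), where nᵢ is the stratum total.
Stratum 1 (< 40): n = 357; a·d/n = 126·81/357 = 28.5882; b·c/n = 62·88/357 = 15.2829
Stratum 2 (40–59): n = 482; a·d/n = 187·55/482 = 21.3382; b·c/n = 214·26/482 = 11.5436
Stratum 3 (≥ 60): n = 636; a·d/n = 227·153/636 = 54.6085; b·c/n = 93·163/636 = 23.8349
OR_MH = (28.5882 + 21.3382 + 54.6085) / (15.2829 + 11.5436 + 23.8349) = 104.5349 / 50.6614 = 2.06340

2.06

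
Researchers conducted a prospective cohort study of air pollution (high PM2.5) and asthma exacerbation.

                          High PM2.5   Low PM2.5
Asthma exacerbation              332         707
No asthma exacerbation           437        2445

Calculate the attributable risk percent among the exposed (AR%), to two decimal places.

48.05

Reading the table with exposure as columns: a = 332 (High PM2.5, case), b = 437 (High PM2.5, non-case), c = 707 (Low PM2.5, case), d = 2445.
Risk in exposed = 332/769 = 0.43173; risk in unexposed = 707/3152 = 0.22430.
RR = 0.43173/0.22430 = 1.92477
AR% = (RR − 1)/RR × 100 = (1.92477 − 1)/1.92477 × 100 = 48.0457%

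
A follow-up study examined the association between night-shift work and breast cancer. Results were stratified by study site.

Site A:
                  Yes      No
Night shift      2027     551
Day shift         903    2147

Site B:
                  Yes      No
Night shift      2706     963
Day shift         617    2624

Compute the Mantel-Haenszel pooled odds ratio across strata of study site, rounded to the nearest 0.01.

OR_MH = Σ(aᵢdᵢ/nᵢ) / Σ(bᵢcᵢ/nᵢ), where nᵢ is the stratum total.
Stratum 1 (Site A): n = 5628; a·d/n = 2027·2147/5628 = 773.2710; b·c/n = 551·903/5628 = 88.4067
Stratum 2 (Site B): n = 6910; a·d/n = 2706·2624/6910 = 1027.5751; b·c/n = 963·617/6910 = 85.9871
OR_MH = (773.2710 + 1027.5751) / (88.4067 + 85.9871) = 1800.8461 / 174.3938 = 10.32632

10.33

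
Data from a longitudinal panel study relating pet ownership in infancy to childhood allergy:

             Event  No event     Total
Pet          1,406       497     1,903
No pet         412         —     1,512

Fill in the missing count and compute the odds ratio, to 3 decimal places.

The missing cell is in the unexposed row: 1512 − 412 = 1100.
So a = 1406, b = 497, c = 412, d = 1100.
OR = (a·d)/(b·c) = (1406 × 1100) / (497 × 412) = 1546600 / 204764 = 7.55309

7.553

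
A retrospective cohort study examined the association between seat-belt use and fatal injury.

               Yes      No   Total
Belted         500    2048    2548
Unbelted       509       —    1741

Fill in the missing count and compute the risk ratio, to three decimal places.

0.671

The missing cell is in the unexposed row: 1741 − 509 = 1232.
So a = 500, b = 2048, c = 509, d = 1232.
RR = [a/(a+b)] / [c/(c+d)] = (500/2548) / (509/1741) = 0.19623/0.29236 = 0.67120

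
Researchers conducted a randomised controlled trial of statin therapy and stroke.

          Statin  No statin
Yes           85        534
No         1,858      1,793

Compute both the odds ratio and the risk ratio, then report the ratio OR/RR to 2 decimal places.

Reading the table with exposure as columns: a = 85 (Statin, case), b = 1858 (Statin, non-case), c = 534 (No statin, case), d = 1793.
OR = (85·1793)/(1858·534) = 152405/992172 = 0.15361
Risk in exposed = 85/1943 = 0.04375; risk in unexposed = 534/2327 = 0.22948; RR = 0.19063
OR/RR = 0.15361 / 0.19063 = 0.80577
The outcome is not rare, so the OR lies further from 1 than the RR.

0.81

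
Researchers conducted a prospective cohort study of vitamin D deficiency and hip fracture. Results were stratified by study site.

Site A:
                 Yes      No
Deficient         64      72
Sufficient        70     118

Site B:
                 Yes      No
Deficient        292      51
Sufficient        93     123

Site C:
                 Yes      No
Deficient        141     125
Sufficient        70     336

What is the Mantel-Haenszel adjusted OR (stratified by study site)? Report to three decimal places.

OR_MH = Σ(aᵢdᵢ/nᵢ) / Σ(bᵢcᵢ/nᵢ), where nᵢ is the stratum total.
Stratum 1 (Site A): n = 324; a·d/n = 64·118/324 = 23.3086; b·c/n = 72·70/324 = 15.5556
Stratum 2 (Site B): n = 559; a·d/n = 292·123/559 = 64.2504; b·c/n = 51·93/559 = 8.4848
Stratum 3 (Site C): n = 672; a·d/n = 141·336/672 = 70.5000; b·c/n = 125·70/672 = 13.0208
OR_MH = (23.3086 + 64.2504 + 70.5000) / (15.5556 + 8.4848 + 13.0208) = 158.0591 / 37.0612 = 4.26481

4.265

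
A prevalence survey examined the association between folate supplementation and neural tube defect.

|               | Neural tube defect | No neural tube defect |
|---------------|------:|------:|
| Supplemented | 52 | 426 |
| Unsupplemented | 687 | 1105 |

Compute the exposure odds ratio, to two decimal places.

Cells: a = 52, b = 426, c = 687, d = 1105.
OR = (a·d)/(b·c) = (52 × 1105) / (426 × 687) = 57460 / 292662 = 0.19634
Exposure is associated with lower odds of neural tube defect (OR = 0.20 < 1).

0.20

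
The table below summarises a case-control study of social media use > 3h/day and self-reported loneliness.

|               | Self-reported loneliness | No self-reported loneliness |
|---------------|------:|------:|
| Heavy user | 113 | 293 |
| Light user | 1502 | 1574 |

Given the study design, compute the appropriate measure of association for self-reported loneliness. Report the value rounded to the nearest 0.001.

0.404

Cells: a = 113, b = 293, c = 1502, d = 1574.
This is a case-control study: participants were sampled on outcome status, so risks in the source population cannot be estimated directly — relative risk is not valid here. The odds ratio is the appropriate measure.
OR = (a·d)/(b·c) = (113 × 1574) / (293 × 1502) = 177862 / 440086 = 0.40415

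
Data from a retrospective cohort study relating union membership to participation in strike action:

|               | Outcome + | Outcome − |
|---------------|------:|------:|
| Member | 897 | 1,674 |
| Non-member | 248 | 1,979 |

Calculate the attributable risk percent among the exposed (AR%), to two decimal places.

Cells: a = 897, b = 1674, c = 248, d = 1979.
Risk in exposed = 897/2571 = 0.34889; risk in unexposed = 248/2227 = 0.11136.
RR = 0.34889/0.11136 = 3.13299
AR% = (RR − 1)/RR × 100 = (3.13299 − 1)/3.13299 × 100 = 68.0816%

68.08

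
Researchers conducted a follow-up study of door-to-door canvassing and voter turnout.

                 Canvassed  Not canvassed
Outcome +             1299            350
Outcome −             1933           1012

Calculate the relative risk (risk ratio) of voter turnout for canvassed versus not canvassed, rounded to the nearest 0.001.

1.564

Reading the table with exposure as columns: a = 1299 (Canvassed, case), b = 1933 (Canvassed, non-case), c = 350 (Not canvassed, case), d = 1012.
Risk in exposed = 1299/3232 = 0.40192; risk in unexposed = 350/1362 = 0.25698.
RR = 0.40192 / 0.25698 = 1.56404
The risk among the exposed is 1.56 times that among the unexposed.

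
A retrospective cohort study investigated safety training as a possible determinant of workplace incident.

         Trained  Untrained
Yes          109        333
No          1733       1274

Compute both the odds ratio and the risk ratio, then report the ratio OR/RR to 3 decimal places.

Reading the table with exposure as columns: a = 109 (Trained, case), b = 1733 (Trained, non-case), c = 333 (Untrained, case), d = 1274.
OR = (109·1274)/(1733·333) = 138866/577089 = 0.24063
Risk in exposed = 109/1842 = 0.05917; risk in unexposed = 333/1607 = 0.20722; RR = 0.28557
OR/RR = 0.24063 / 0.28557 = 0.84264
The outcome is not rare, so the OR lies further from 1 than the RR.

0.843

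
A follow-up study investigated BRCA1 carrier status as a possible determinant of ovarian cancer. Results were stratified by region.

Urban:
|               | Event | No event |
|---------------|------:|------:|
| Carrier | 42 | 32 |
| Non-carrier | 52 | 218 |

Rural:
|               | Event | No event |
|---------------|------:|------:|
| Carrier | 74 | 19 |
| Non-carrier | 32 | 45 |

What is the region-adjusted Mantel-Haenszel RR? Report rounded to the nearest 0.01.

RR_MH = Σ(aᵢ·n₀ᵢ/nᵢ) / Σ(cᵢ·n₁ᵢ/nᵢ), with n₁ᵢ = aᵢ+bᵢ (exposed), n₀ᵢ = cᵢ+dᵢ (unexposed), nᵢ = n₁ᵢ+n₀ᵢ.
Stratum 1 (Urban): n₁ = 74, n₀ = 270, n = 344; a·n₀/n = 42·270/344 = 32.9651; c·n₁/n = 52·74/344 = 11.1860
Stratum 2 (Rural): n₁ = 93, n₀ = 77, n = 170; a·n₀/n = 74·77/170 = 33.5176; c·n₁/n = 32·93/170 = 17.5059
RR_MH = (32.9651 + 33.5176) / (11.1860 + 17.5059) = 66.4828 / 28.6919 = 2.31712

2.32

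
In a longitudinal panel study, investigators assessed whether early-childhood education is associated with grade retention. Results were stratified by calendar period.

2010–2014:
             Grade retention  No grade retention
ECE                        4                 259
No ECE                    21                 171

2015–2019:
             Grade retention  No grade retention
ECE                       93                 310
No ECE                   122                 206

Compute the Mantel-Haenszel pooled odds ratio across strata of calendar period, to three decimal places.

0.435

OR_MH = Σ(aᵢdᵢ/nᵢ) / Σ(bᵢcᵢ/nᵢ), where nᵢ is the stratum total.
Stratum 1 (2010–2014): n = 455; a·d/n = 4·171/455 = 1.5033; b·c/n = 259·21/455 = 11.9538
Stratum 2 (2015–2019): n = 731; a·d/n = 93·206/731 = 26.2079; b·c/n = 310·122/731 = 51.7373
OR_MH = (1.5033 + 26.2079) / (11.9538 + 51.7373) = 27.7112 / 63.6912 = 0.43509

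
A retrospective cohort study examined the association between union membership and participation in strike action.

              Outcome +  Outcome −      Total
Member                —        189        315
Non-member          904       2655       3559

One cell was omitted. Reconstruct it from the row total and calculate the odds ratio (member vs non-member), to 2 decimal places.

1.96

The missing cell is in the exposed row: 315 − 189 = 126.
So a = 126, b = 189, c = 904, d = 2655.
OR = (a·d)/(b·c) = (126 × 2655) / (189 × 904) = 334530 / 170856 = 1.95796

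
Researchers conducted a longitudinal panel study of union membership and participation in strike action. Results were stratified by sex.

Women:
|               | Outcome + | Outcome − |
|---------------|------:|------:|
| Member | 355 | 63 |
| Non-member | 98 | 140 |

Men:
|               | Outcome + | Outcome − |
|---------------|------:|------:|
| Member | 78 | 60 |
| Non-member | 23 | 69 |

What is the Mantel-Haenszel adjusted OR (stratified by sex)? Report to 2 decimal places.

OR_MH = Σ(aᵢdᵢ/nᵢ) / Σ(bᵢcᵢ/nᵢ), where nᵢ is the stratum total.
Stratum 1 (Women): n = 656; a·d/n = 355·140/656 = 75.7622; b·c/n = 63·98/656 = 9.4116
Stratum 2 (Men): n = 230; a·d/n = 78·69/230 = 23.4000; b·c/n = 60·23/230 = 6.0000
OR_MH = (75.7622 + 23.4000) / (9.4116 + 6.0000) = 99.1622 / 15.4116 = 6.43426

6.43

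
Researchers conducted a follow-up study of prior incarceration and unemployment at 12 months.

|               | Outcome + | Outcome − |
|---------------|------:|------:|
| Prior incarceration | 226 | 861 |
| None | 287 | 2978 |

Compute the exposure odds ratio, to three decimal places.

2.724

Cells: a = 226, b = 861, c = 287, d = 2978.
OR = (a·d)/(b·c) = (226 × 2978) / (861 × 287) = 673028 / 247107 = 2.72363
The odds of unemployment at 12 months are about 2.72 times as high in the prior incarceration group.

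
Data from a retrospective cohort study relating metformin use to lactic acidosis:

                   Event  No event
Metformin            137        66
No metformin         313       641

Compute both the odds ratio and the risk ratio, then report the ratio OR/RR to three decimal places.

Cells: a = 137, b = 66, c = 313, d = 641.
OR = (137·641)/(66·313) = 87817/20658 = 4.25099
Risk in exposed = 137/203 = 0.67488; risk in unexposed = 313/954 = 0.32809; RR = 2.05697
OR/RR = 4.25099 / 2.05697 = 2.06663
The outcome is not rare, so the OR lies further from 1 than the RR.

2.067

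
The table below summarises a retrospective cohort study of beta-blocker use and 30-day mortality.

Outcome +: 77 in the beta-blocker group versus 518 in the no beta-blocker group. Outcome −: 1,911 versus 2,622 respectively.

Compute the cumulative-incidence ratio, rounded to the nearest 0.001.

0.235

From the description: a = 77, b = 1911, c = 518, d = 2622.
Risk in exposed = 77/1988 = 0.03873; risk in unexposed = 518/3140 = 0.16497.
RR = 0.03873 / 0.16497 = 0.23479
The risk is 77% lower among the exposed than among the unexposed.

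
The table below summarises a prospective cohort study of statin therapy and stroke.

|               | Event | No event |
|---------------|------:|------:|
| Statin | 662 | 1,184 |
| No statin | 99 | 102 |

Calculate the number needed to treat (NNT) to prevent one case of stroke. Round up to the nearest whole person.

Risk in treated group = 662/1846 = 0.35861; risk in control = 99/201 = 0.49254.
Absolute risk reduction = 0.49254 − 0.35861 = 0.13392
NNT = 1 / ARR = 1 / 0.13392 = 7.467 → round up → 8

8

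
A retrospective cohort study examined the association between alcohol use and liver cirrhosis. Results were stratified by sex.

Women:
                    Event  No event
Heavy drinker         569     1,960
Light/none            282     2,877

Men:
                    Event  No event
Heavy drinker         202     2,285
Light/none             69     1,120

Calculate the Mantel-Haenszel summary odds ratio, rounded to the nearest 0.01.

OR_MH = Σ(aᵢdᵢ/nᵢ) / Σ(bᵢcᵢ/nᵢ), where nᵢ is the stratum total.
Stratum 1 (Women): n = 5688; a·d/n = 569·2877/5688 = 287.8012; b·c/n = 1960·282/5688 = 97.1730
Stratum 2 (Men): n = 3676; a·d/n = 202·1120/3676 = 61.5452; b·c/n = 2285·69/3676 = 42.8904
OR_MH = (287.8012 + 61.5452) / (97.1730 + 42.8904) = 349.3463 / 140.0634 = 2.49420

2.49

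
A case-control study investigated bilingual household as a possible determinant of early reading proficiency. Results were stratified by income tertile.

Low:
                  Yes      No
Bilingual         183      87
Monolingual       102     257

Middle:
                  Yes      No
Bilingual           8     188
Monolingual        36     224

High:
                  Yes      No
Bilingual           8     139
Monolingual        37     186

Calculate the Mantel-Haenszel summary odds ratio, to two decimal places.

OR_MH = Σ(aᵢdᵢ/nᵢ) / Σ(bᵢcᵢ/nᵢ), where nᵢ is the stratum total.
Stratum 1 (Low): n = 629; a·d/n = 183·257/629 = 74.7711; b·c/n = 87·102/629 = 14.1081
Stratum 2 (Middle): n = 456; a·d/n = 8·224/456 = 3.9298; b·c/n = 188·36/456 = 14.8421
Stratum 3 (High): n = 370; a·d/n = 8·186/370 = 4.0216; b·c/n = 139·37/370 = 13.9000
OR_MH = (74.7711 + 3.9298 + 4.0216) / (14.1081 + 14.8421 + 13.9000) = 82.7225 / 42.8502 = 1.93050

1.93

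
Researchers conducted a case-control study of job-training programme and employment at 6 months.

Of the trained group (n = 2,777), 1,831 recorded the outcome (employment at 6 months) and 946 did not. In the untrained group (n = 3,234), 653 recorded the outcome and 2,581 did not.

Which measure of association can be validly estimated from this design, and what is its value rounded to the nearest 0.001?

From the description: a = 1831, b = 946, c = 653, d = 2581.
This is a case-control study: participants were sampled on outcome status, so risks in the source population cannot be estimated directly — relative risk is not valid here. The odds ratio is the appropriate measure.
OR = (a·d)/(b·c) = (1831 × 2581) / (946 × 653) = 4725811 / 617738 = 7.65019

7.650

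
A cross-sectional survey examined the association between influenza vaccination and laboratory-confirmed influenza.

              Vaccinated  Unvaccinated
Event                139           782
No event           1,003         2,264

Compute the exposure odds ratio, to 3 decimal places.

0.401

Reading the table with exposure as columns: a = 139 (Vaccinated, case), b = 1003 (Vaccinated, non-case), c = 782 (Unvaccinated, case), d = 2264.
OR = (a·d)/(b·c) = (139 × 2264) / (1003 × 782) = 314696 / 784346 = 0.40122
Exposure is associated with lower odds of laboratory-confirmed influenza (OR = 0.40 < 1).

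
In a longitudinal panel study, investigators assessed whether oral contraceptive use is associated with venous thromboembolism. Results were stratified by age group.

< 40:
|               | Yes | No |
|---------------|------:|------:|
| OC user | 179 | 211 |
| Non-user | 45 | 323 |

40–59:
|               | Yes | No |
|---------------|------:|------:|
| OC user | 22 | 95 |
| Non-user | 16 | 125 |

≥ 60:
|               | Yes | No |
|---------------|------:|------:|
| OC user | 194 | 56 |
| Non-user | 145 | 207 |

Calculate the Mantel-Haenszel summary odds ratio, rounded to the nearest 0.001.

4.815

OR_MH = Σ(aᵢdᵢ/nᵢ) / Σ(bᵢcᵢ/nᵢ), where nᵢ is the stratum total.
Stratum 1 (< 40): n = 758; a·d/n = 179·323/758 = 76.2757; b·c/n = 211·45/758 = 12.5264
Stratum 2 (40–59): n = 258; a·d/n = 22·125/258 = 10.6589; b·c/n = 95·16/258 = 5.8915
Stratum 3 (≥ 60): n = 602; a·d/n = 194·207/602 = 66.7076; b·c/n = 56·145/602 = 13.4884
OR_MH = (76.2757 + 10.6589 + 66.7076) / (12.5264 + 5.8915 + 13.4884) = 153.6423 / 31.9062 = 4.81543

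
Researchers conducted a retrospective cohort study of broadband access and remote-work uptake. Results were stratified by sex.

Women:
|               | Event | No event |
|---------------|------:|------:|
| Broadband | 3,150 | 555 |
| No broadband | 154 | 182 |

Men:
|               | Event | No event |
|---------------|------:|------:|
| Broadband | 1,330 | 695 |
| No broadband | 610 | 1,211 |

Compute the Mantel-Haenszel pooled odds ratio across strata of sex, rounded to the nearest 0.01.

OR_MH = Σ(aᵢdᵢ/nᵢ) / Σ(bᵢcᵢ/nᵢ), where nᵢ is the stratum total.
Stratum 1 (Women): n = 4041; a·d/n = 3150·182/4041 = 141.8708; b·c/n = 555·154/4041 = 21.1507
Stratum 2 (Men): n = 3846; a·d/n = 1330·1211/3846 = 418.7806; b·c/n = 695·610/3846 = 110.2314
OR_MH = (141.8708 + 418.7806) / (21.1507 + 110.2314) = 560.6514 / 131.3821 = 4.26733

4.27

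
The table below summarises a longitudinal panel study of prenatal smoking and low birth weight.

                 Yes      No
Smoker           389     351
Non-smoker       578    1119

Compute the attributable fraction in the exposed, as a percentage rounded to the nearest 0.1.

Cells: a = 389, b = 351, c = 578, d = 1119.
Risk in exposed = 389/740 = 0.52568; risk in unexposed = 578/1697 = 0.34060.
RR = 0.52568/0.34060 = 1.54338
AR% = (RR − 1)/RR × 100 = (1.54338 − 1)/1.54338 × 100 = 35.2070%

35.2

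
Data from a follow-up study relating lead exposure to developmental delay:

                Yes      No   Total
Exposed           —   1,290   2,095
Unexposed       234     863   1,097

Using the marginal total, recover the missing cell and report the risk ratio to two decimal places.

1.80

The missing cell is in the exposed row: 2095 − 1290 = 805.
So a = 805, b = 1290, c = 234, d = 863.
RR = [a/(a+b)] / [c/(c+d)] = (805/2095) / (234/1097) = 0.38425/0.21331 = 1.80137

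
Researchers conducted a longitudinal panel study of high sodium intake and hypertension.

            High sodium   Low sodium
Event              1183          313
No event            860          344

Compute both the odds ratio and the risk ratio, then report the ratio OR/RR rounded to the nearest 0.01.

1.24

Reading the table with exposure as columns: a = 1183 (High sodium, case), b = 860 (High sodium, non-case), c = 313 (Low sodium, case), d = 344.
OR = (1183·344)/(860·313) = 406952/269180 = 1.51182
Risk in exposed = 1183/2043 = 0.57905; risk in unexposed = 313/657 = 0.47641; RR = 1.21545
OR/RR = 1.51182 / 1.21545 = 1.24384
The outcome is not rare, so the OR lies further from 1 than the RR.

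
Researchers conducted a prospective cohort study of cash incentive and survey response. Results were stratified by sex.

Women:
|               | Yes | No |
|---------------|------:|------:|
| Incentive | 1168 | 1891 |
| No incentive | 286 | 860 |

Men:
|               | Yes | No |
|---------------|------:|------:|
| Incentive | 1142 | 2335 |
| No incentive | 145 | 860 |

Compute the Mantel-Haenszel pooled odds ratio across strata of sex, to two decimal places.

OR_MH = Σ(aᵢdᵢ/nᵢ) / Σ(bᵢcᵢ/nᵢ), where nᵢ is the stratum total.
Stratum 1 (Women): n = 4205; a·d/n = 1168·860/4205 = 238.8775; b·c/n = 1891·286/4205 = 128.6150
Stratum 2 (Men): n = 4482; a·d/n = 1142·860/4482 = 219.1254; b·c/n = 2335·145/4482 = 75.5411
OR_MH = (238.8775 + 219.1254) / (128.6150 + 75.5411) = 458.0029 / 204.1560 = 2.24340

2.24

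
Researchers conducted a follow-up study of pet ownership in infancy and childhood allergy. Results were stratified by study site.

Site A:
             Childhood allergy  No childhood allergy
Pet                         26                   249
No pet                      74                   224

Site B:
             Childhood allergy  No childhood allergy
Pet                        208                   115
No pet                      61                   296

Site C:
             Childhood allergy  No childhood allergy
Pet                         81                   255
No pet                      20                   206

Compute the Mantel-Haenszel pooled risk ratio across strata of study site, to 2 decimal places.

RR_MH = Σ(aᵢ·n₀ᵢ/nᵢ) / Σ(cᵢ·n₁ᵢ/nᵢ), with n₁ᵢ = aᵢ+bᵢ (exposed), n₀ᵢ = cᵢ+dᵢ (unexposed), nᵢ = n₁ᵢ+n₀ᵢ.
Stratum 1 (Site A): n₁ = 275, n₀ = 298, n = 573; a·n₀/n = 26·298/573 = 13.5218; c·n₁/n = 74·275/573 = 35.5148
Stratum 2 (Site B): n₁ = 323, n₀ = 357, n = 680; a·n₀/n = 208·357/680 = 109.2000; c·n₁/n = 61·323/680 = 28.9750
Stratum 3 (Site C): n₁ = 336, n₀ = 226, n = 562; a·n₀/n = 81·226/562 = 32.5730; c·n₁/n = 20·336/562 = 11.9573
RR_MH = (13.5218 + 109.2000 + 32.5730) / (35.5148 + 28.9750 + 11.9573) = 155.2948 / 76.4471 = 2.03140

2.03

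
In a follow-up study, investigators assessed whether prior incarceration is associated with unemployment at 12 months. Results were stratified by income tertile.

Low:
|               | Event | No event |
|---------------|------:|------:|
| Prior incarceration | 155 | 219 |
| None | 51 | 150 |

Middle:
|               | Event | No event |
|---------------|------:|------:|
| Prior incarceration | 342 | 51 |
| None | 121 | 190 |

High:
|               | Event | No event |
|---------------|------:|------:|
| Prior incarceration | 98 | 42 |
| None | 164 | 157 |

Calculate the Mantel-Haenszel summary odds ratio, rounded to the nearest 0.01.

OR_MH = Σ(aᵢdᵢ/nᵢ) / Σ(bᵢcᵢ/nᵢ), where nᵢ is the stratum total.
Stratum 1 (Low): n = 575; a·d/n = 155·150/575 = 40.4348; b·c/n = 219·51/575 = 19.4243
Stratum 2 (Middle): n = 704; a·d/n = 342·190/704 = 92.3011; b·c/n = 51·121/704 = 8.7656
Stratum 3 (High): n = 461; a·d/n = 98·157/461 = 33.3753; b·c/n = 42·164/461 = 14.9414
OR_MH = (40.4348 + 92.3011 + 33.3753) / (19.4243 + 8.7656 + 14.9414) = 166.1112 / 43.1314 = 3.85128

3.85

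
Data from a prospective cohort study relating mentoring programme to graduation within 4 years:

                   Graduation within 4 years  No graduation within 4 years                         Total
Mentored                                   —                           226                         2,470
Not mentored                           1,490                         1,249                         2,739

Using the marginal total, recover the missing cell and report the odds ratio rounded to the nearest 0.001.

The missing cell is in the exposed row: 2470 − 226 = 2244.
So a = 2244, b = 226, c = 1490, d = 1249.
OR = (a·d)/(b·c) = (2244 × 1249) / (226 × 1490) = 2802756 / 336740 = 8.32320

8.323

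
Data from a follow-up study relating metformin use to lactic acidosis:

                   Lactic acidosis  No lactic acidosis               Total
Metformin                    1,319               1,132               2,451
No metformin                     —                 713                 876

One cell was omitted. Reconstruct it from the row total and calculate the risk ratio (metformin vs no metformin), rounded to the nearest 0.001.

The missing cell is in the unexposed row: 876 − 713 = 163.
So a = 1319, b = 1132, c = 163, d = 713.
RR = [a/(a+b)] / [c/(c+d)] = (1319/2451) / (163/876) = 0.53815/0.18607 = 2.89213

2.892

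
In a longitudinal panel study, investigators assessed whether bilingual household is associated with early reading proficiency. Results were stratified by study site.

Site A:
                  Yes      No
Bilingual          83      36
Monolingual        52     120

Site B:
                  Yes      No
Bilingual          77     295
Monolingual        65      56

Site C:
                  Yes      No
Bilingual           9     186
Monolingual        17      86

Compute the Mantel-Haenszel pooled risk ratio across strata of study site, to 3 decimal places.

RR_MH = Σ(aᵢ·n₀ᵢ/nᵢ) / Σ(cᵢ·n₁ᵢ/nᵢ), with n₁ᵢ = aᵢ+bᵢ (exposed), n₀ᵢ = cᵢ+dᵢ (unexposed), nᵢ = n₁ᵢ+n₀ᵢ.
Stratum 1 (Site A): n₁ = 119, n₀ = 172, n = 291; a·n₀/n = 83·172/291 = 49.0584; c·n₁/n = 52·119/291 = 21.2646
Stratum 2 (Site B): n₁ = 372, n₀ = 121, n = 493; a·n₀/n = 77·121/493 = 18.8986; c·n₁/n = 65·372/493 = 49.0467
Stratum 3 (Site C): n₁ = 195, n₀ = 103, n = 298; a·n₀/n = 9·103/298 = 3.1107; c·n₁/n = 17·195/298 = 11.1242
RR_MH = (49.0584 + 18.8986 + 3.1107) / (21.2646 + 49.0467 + 11.1242) = 71.0677 / 81.4354 = 0.87269

0.873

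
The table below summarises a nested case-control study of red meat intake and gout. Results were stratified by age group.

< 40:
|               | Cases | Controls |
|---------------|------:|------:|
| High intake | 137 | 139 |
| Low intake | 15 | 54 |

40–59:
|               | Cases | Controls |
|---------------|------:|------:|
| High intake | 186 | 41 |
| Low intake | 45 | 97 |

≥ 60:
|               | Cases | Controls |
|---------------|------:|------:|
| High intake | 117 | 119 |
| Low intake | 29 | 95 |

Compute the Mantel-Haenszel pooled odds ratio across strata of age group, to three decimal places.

OR_MH = Σ(aᵢdᵢ/nᵢ) / Σ(bᵢcᵢ/nᵢ), where nᵢ is the stratum total.
Stratum 1 (< 40): n = 345; a·d/n = 137·54/345 = 21.4435; b·c/n = 139·15/345 = 6.0435
Stratum 2 (40–59): n = 369; a·d/n = 186·97/369 = 48.8943; b·c/n = 41·45/369 = 5.0000
Stratum 3 (≥ 60): n = 360; a·d/n = 117·95/360 = 30.8750; b·c/n = 119·29/360 = 9.5861
OR_MH = (21.4435 + 48.8943 + 30.8750) / (6.0435 + 5.0000 + 9.5861) = 101.2128 / 20.6296 = 4.90619

4.906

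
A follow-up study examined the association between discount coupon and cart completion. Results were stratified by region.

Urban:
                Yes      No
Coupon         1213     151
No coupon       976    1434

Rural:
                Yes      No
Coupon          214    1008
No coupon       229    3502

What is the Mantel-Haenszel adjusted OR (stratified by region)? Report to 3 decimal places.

OR_MH = Σ(aᵢdᵢ/nᵢ) / Σ(bᵢcᵢ/nᵢ), where nᵢ is the stratum total.
Stratum 1 (Urban): n = 3774; a·d/n = 1213·1434/3774 = 460.9014; b·c/n = 151·976/3774 = 39.0503
Stratum 2 (Rural): n = 4953; a·d/n = 214·3502/4953 = 151.3079; b·c/n = 1008·229/4953 = 46.6045
OR_MH = (460.9014 + 151.3079) / (39.0503 + 46.6045) = 612.2093 / 85.6548 = 7.14740

7.147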